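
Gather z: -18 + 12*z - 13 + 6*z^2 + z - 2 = 6*z^2 + 13*z - 33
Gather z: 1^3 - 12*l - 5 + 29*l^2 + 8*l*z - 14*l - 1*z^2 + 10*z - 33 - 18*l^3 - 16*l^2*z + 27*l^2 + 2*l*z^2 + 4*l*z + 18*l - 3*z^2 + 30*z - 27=-18*l^3 + 56*l^2 - 8*l + z^2*(2*l - 4) + z*(-16*l^2 + 12*l + 40) - 64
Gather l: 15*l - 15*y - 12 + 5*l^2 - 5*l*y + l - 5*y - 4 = 5*l^2 + l*(16 - 5*y) - 20*y - 16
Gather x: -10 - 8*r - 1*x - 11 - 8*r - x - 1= -16*r - 2*x - 22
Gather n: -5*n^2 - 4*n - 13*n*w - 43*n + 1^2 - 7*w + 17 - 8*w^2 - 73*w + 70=-5*n^2 + n*(-13*w - 47) - 8*w^2 - 80*w + 88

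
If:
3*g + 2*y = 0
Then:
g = -2*y/3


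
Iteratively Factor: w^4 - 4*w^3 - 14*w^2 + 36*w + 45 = (w + 1)*(w^3 - 5*w^2 - 9*w + 45) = (w - 3)*(w + 1)*(w^2 - 2*w - 15) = (w - 3)*(w + 1)*(w + 3)*(w - 5)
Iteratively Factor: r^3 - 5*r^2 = (r - 5)*(r^2) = r*(r - 5)*(r)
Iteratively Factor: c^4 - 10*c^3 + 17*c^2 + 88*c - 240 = (c + 3)*(c^3 - 13*c^2 + 56*c - 80) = (c - 4)*(c + 3)*(c^2 - 9*c + 20) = (c - 4)^2*(c + 3)*(c - 5)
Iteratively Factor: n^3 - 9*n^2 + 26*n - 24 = (n - 3)*(n^2 - 6*n + 8) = (n - 4)*(n - 3)*(n - 2)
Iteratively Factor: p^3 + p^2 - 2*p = (p - 1)*(p^2 + 2*p) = (p - 1)*(p + 2)*(p)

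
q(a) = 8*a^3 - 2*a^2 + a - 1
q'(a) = 24*a^2 - 4*a + 1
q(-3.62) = -410.33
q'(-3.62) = 329.99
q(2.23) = 80.00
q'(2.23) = 111.43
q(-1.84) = -59.45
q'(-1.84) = 89.61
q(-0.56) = -3.59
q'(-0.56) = 10.77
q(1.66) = 31.74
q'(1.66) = 60.49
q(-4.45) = -750.02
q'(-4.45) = 494.06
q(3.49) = 318.20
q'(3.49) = 279.36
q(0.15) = -0.87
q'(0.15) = 0.94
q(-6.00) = -1807.00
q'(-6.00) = 889.00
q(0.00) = -1.00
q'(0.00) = 1.00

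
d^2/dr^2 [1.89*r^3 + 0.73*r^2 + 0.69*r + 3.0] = 11.34*r + 1.46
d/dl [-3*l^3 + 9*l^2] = 9*l*(2 - l)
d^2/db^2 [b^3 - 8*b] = 6*b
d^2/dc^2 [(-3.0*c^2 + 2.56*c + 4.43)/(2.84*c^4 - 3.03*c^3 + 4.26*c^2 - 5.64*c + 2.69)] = (-145.1808*c^8 + 402.668832*c^7 + 379.648168*c^6 - 1393.414632*c^5 + 2358.206388*c^4 - 2070.953048*c^3 + 987.131712*c^2 - 597.99249*c + 214.564764)/(22.906304*c^12 - 73.316304*c^11 + 181.299636*c^10 - 384.236991*c^9 + 628.238814*c^8 - 868.600296*c^7 + 1054.484559*c^6 - 1063.062612*c^5 + 890.44908*c^4 - 632.968389*c^3 + 349.18083*c^2 - 122.434812*c + 19.465109)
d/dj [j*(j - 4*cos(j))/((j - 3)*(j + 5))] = (-j*(j - 3)*(j - 4*cos(j)) - j*(j + 5)*(j - 4*cos(j)) + 2*(j - 3)*(j + 5)*(2*j*sin(j) + j - 2*cos(j)))/((j - 3)^2*(j + 5)^2)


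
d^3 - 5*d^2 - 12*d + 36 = (d - 6)*(d - 2)*(d + 3)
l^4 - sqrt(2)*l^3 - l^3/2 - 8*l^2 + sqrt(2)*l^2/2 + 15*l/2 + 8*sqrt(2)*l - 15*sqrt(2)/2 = (l - 5/2)*(l - 1)*(l + 3)*(l - sqrt(2))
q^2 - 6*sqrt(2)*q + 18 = (q - 3*sqrt(2))^2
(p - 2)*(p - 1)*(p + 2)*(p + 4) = p^4 + 3*p^3 - 8*p^2 - 12*p + 16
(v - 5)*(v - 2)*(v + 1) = v^3 - 6*v^2 + 3*v + 10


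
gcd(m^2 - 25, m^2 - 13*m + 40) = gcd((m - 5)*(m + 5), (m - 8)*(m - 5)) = m - 5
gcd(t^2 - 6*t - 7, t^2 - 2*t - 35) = t - 7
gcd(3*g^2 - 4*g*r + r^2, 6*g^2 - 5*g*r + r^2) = -3*g + r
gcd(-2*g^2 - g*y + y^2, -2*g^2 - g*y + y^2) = -2*g^2 - g*y + y^2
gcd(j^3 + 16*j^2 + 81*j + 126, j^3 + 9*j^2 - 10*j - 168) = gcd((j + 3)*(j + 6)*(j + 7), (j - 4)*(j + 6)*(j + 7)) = j^2 + 13*j + 42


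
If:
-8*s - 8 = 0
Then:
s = -1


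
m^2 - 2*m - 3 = (m - 3)*(m + 1)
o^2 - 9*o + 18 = (o - 6)*(o - 3)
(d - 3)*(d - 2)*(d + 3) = d^3 - 2*d^2 - 9*d + 18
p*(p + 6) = p^2 + 6*p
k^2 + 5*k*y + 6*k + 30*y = (k + 6)*(k + 5*y)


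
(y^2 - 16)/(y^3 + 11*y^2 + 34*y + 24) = (y - 4)/(y^2 + 7*y + 6)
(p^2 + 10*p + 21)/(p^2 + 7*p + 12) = (p + 7)/(p + 4)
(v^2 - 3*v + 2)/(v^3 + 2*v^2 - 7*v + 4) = (v - 2)/(v^2 + 3*v - 4)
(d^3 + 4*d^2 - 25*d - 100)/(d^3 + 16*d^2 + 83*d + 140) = (d - 5)/(d + 7)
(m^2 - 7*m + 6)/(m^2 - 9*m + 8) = (m - 6)/(m - 8)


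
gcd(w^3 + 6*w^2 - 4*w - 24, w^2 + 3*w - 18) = w + 6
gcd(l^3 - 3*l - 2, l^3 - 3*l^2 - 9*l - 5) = l^2 + 2*l + 1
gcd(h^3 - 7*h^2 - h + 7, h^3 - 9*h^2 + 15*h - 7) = h^2 - 8*h + 7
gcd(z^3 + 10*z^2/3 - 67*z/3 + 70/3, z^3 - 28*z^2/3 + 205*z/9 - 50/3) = z - 5/3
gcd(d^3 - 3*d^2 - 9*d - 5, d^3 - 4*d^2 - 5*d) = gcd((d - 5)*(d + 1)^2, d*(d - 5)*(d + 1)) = d^2 - 4*d - 5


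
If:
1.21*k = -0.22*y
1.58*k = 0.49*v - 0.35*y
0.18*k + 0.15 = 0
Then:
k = -0.83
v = 0.59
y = 4.58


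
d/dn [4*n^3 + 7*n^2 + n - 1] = 12*n^2 + 14*n + 1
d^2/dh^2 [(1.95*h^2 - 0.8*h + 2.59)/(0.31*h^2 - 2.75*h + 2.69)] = (3.17099*h^3 - 8.26323600000001*h^2 - 9.24513*h + 51.238938)/(0.029791*h^6 - 0.792825*h^5 + 7.808652*h^4 - 34.556225*h^3 + 67.758948*h^2 - 59.697825*h + 19.465109)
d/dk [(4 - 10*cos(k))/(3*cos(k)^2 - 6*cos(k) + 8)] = 2*(-15*cos(k)^2 + 12*cos(k) + 28)*sin(k)/(3*sin(k)^2 + 6*cos(k) - 11)^2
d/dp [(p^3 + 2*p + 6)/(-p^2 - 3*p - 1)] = (-p^4 - 6*p^3 - p^2 + 12*p + 16)/(p^4 + 6*p^3 + 11*p^2 + 6*p + 1)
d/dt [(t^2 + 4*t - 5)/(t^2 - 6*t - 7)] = 2*(-5*t^2 - 2*t - 29)/(t^4 - 12*t^3 + 22*t^2 + 84*t + 49)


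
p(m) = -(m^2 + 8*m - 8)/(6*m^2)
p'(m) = -(2*m + 8)/(6*m^2) + (m^2 + 8*m - 8)/(3*m^3)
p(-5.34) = 0.13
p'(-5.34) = 0.06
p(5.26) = -0.37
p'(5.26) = 0.03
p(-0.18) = 48.39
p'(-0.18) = 498.40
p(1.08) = -0.26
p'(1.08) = -0.97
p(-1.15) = 2.00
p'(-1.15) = 2.76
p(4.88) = -0.38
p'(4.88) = 0.03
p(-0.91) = 2.91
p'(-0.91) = 5.15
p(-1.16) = 1.97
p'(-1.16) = 2.70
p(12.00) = -0.27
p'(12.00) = 0.01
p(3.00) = -0.46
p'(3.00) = 0.05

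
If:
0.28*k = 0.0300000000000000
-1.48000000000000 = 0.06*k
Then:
No Solution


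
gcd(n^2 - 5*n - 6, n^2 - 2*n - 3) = n + 1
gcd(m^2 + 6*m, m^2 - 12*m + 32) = 1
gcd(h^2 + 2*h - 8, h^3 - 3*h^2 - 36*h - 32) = h + 4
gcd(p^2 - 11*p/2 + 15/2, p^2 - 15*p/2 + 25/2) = p - 5/2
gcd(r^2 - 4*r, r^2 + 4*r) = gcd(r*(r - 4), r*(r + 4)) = r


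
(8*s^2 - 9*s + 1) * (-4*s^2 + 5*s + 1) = -32*s^4 + 76*s^3 - 41*s^2 - 4*s + 1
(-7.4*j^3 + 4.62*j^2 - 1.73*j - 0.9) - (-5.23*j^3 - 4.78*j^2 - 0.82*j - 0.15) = -2.17*j^3 + 9.4*j^2 - 0.91*j - 0.75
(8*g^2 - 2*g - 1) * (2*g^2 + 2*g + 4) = 16*g^4 + 12*g^3 + 26*g^2 - 10*g - 4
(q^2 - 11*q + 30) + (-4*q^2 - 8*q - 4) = -3*q^2 - 19*q + 26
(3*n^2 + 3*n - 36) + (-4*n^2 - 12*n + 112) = -n^2 - 9*n + 76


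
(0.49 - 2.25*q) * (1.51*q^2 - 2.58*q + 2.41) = -3.3975*q^3 + 6.5449*q^2 - 6.6867*q + 1.1809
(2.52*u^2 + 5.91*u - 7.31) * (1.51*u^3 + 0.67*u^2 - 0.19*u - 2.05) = 3.8052*u^5 + 10.6125*u^4 - 7.5572*u^3 - 11.1866*u^2 - 10.7266*u + 14.9855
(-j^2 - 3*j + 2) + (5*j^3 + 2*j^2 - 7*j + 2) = 5*j^3 + j^2 - 10*j + 4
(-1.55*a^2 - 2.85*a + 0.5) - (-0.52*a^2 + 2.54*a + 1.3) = -1.03*a^2 - 5.39*a - 0.8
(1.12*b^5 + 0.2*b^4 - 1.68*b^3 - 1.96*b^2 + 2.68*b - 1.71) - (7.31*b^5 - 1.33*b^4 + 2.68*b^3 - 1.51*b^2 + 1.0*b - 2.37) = -6.19*b^5 + 1.53*b^4 - 4.36*b^3 - 0.45*b^2 + 1.68*b + 0.66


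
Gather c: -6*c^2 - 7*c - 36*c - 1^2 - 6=-6*c^2 - 43*c - 7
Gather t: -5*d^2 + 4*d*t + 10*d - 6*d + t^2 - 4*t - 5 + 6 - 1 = -5*d^2 + 4*d + t^2 + t*(4*d - 4)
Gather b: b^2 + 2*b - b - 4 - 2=b^2 + b - 6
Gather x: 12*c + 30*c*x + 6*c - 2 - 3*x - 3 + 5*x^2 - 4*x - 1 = 18*c + 5*x^2 + x*(30*c - 7) - 6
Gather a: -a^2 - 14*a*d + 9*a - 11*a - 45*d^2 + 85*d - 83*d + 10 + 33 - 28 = -a^2 + a*(-14*d - 2) - 45*d^2 + 2*d + 15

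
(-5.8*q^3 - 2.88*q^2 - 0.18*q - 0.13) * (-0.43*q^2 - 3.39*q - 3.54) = 2.494*q^5 + 20.9004*q^4 + 30.3726*q^3 + 10.8613*q^2 + 1.0779*q + 0.4602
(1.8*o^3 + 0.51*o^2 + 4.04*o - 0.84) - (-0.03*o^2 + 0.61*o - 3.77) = 1.8*o^3 + 0.54*o^2 + 3.43*o + 2.93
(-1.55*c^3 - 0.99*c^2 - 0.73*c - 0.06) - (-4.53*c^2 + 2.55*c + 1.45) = -1.55*c^3 + 3.54*c^2 - 3.28*c - 1.51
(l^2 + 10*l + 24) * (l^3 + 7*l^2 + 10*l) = l^5 + 17*l^4 + 104*l^3 + 268*l^2 + 240*l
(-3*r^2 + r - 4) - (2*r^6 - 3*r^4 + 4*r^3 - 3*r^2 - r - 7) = -2*r^6 + 3*r^4 - 4*r^3 + 2*r + 3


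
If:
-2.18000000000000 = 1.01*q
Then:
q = -2.16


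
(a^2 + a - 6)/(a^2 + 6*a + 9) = (a - 2)/(a + 3)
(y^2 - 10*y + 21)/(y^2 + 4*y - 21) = (y - 7)/(y + 7)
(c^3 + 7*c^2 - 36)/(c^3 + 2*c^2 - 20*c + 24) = (c + 3)/(c - 2)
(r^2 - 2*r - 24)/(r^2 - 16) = (r - 6)/(r - 4)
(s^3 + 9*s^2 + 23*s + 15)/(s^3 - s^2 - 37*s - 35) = (s + 3)/(s - 7)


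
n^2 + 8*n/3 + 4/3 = (n + 2/3)*(n + 2)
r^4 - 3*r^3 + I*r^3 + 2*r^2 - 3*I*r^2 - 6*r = r*(r - 3)*(r - I)*(r + 2*I)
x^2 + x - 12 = (x - 3)*(x + 4)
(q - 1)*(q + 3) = q^2 + 2*q - 3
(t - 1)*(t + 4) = t^2 + 3*t - 4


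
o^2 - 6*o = o*(o - 6)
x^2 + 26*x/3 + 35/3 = (x + 5/3)*(x + 7)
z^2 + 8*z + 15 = (z + 3)*(z + 5)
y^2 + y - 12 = (y - 3)*(y + 4)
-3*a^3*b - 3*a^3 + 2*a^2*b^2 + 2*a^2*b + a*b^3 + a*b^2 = (-a + b)*(3*a + b)*(a*b + a)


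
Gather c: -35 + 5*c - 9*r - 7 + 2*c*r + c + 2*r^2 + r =c*(2*r + 6) + 2*r^2 - 8*r - 42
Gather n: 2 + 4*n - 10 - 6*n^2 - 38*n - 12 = -6*n^2 - 34*n - 20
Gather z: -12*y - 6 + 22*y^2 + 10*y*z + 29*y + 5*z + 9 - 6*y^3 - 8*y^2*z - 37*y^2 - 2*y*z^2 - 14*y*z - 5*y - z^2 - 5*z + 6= -6*y^3 - 15*y^2 + 12*y + z^2*(-2*y - 1) + z*(-8*y^2 - 4*y) + 9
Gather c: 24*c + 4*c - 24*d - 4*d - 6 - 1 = 28*c - 28*d - 7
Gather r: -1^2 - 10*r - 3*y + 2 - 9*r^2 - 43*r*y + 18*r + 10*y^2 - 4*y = -9*r^2 + r*(8 - 43*y) + 10*y^2 - 7*y + 1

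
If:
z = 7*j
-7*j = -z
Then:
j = z/7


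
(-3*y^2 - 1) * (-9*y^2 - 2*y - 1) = 27*y^4 + 6*y^3 + 12*y^2 + 2*y + 1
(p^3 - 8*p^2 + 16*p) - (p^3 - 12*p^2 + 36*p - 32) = 4*p^2 - 20*p + 32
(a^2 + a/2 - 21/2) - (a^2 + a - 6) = -a/2 - 9/2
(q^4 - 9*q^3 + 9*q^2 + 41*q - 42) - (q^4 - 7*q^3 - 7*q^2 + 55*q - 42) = -2*q^3 + 16*q^2 - 14*q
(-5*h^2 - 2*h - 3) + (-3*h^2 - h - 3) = -8*h^2 - 3*h - 6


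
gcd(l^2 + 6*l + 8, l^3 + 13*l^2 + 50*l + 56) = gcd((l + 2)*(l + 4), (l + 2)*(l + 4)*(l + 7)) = l^2 + 6*l + 8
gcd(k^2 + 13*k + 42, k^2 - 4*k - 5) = 1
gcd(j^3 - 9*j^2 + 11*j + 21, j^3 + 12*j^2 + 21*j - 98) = 1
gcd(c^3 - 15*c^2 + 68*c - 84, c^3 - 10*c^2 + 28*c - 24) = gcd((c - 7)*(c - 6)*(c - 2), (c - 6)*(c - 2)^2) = c^2 - 8*c + 12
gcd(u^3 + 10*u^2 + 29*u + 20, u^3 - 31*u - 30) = u^2 + 6*u + 5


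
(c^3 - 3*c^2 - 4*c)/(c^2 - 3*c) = (c^2 - 3*c - 4)/(c - 3)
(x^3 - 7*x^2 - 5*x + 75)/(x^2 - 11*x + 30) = (x^2 - 2*x - 15)/(x - 6)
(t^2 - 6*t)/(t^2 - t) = (t - 6)/(t - 1)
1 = 1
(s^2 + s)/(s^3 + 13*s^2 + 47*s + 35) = s/(s^2 + 12*s + 35)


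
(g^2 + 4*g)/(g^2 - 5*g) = (g + 4)/(g - 5)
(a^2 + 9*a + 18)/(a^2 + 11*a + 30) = (a + 3)/(a + 5)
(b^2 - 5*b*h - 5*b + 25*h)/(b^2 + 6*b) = (b^2 - 5*b*h - 5*b + 25*h)/(b*(b + 6))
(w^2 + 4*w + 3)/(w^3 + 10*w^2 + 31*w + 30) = (w + 1)/(w^2 + 7*w + 10)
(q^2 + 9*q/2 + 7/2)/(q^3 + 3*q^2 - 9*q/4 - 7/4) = 2*(q + 1)/(2*q^2 - q - 1)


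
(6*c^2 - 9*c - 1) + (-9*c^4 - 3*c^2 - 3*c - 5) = -9*c^4 + 3*c^2 - 12*c - 6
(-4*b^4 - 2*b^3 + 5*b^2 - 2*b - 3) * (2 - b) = 4*b^5 - 6*b^4 - 9*b^3 + 12*b^2 - b - 6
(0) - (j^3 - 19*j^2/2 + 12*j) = -j^3 + 19*j^2/2 - 12*j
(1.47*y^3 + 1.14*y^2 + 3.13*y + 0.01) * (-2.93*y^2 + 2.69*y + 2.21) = -4.3071*y^5 + 0.6141*y^4 - 2.8556*y^3 + 10.9098*y^2 + 6.9442*y + 0.0221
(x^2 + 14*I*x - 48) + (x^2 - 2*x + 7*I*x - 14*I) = 2*x^2 - 2*x + 21*I*x - 48 - 14*I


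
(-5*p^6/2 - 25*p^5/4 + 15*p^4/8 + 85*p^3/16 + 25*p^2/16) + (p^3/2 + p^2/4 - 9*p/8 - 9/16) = -5*p^6/2 - 25*p^5/4 + 15*p^4/8 + 93*p^3/16 + 29*p^2/16 - 9*p/8 - 9/16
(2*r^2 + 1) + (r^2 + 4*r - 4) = 3*r^2 + 4*r - 3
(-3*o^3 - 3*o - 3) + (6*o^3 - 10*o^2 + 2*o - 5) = 3*o^3 - 10*o^2 - o - 8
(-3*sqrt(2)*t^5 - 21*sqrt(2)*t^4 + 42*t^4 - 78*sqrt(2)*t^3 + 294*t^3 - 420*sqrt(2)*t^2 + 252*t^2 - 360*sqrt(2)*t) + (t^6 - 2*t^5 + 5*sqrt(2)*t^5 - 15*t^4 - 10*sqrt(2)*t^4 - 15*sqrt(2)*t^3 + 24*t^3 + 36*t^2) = t^6 - 2*t^5 + 2*sqrt(2)*t^5 - 31*sqrt(2)*t^4 + 27*t^4 - 93*sqrt(2)*t^3 + 318*t^3 - 420*sqrt(2)*t^2 + 288*t^2 - 360*sqrt(2)*t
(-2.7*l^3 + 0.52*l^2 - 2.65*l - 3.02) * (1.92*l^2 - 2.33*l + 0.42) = -5.184*l^5 + 7.2894*l^4 - 7.4336*l^3 + 0.5945*l^2 + 5.9236*l - 1.2684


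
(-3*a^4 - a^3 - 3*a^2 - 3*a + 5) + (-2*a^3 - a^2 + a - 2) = -3*a^4 - 3*a^3 - 4*a^2 - 2*a + 3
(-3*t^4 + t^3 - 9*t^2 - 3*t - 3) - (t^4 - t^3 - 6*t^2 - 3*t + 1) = -4*t^4 + 2*t^3 - 3*t^2 - 4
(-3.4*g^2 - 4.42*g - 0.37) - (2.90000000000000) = -3.4*g^2 - 4.42*g - 3.27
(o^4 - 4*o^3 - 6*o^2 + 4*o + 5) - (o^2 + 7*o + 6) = o^4 - 4*o^3 - 7*o^2 - 3*o - 1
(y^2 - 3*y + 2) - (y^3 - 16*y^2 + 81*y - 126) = -y^3 + 17*y^2 - 84*y + 128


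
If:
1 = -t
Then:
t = -1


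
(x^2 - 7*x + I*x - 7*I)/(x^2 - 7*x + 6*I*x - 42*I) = (x + I)/(x + 6*I)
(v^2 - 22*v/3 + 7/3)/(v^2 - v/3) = (v - 7)/v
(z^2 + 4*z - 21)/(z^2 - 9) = (z + 7)/(z + 3)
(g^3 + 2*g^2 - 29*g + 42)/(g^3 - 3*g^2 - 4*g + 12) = (g + 7)/(g + 2)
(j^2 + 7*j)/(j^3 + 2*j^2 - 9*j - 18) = j*(j + 7)/(j^3 + 2*j^2 - 9*j - 18)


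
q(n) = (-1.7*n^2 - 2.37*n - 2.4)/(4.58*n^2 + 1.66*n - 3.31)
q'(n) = (-9.16*n - 1.66)*(-1.7*n^2 - 2.37*n - 2.4)/(4.58*n^2 + 1.66*n - 3.31)^2 + (-3.4*n - 2.37)/(4.58*n^2 + 1.66*n - 3.31) = (8.0326*n^2 + 33.238*n + 11.8287)/(20.9764*n^4 + 15.2056*n^3 - 27.564*n^2 - 10.9892*n + 10.9561)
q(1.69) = -0.90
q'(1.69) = 0.57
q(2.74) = -0.61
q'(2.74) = 0.13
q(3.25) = -0.56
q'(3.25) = 0.08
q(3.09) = -0.57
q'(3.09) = 0.09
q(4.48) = -0.49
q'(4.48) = 0.03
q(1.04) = -1.99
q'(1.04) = 4.85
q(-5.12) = -0.32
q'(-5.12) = 0.00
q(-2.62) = -0.33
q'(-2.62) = -0.04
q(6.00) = -0.45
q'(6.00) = 0.02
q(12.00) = -0.41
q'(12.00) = 0.00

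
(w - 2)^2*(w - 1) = w^3 - 5*w^2 + 8*w - 4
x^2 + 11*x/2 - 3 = (x - 1/2)*(x + 6)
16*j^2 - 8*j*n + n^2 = (-4*j + n)^2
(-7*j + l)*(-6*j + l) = 42*j^2 - 13*j*l + l^2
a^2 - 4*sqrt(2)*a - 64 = (a - 8*sqrt(2))*(a + 4*sqrt(2))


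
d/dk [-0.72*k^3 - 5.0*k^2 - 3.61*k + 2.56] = -2.16*k^2 - 10.0*k - 3.61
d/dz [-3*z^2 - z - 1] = -6*z - 1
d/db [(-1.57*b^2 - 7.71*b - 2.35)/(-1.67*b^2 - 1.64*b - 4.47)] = (-10.3009*b^2 + 6.1868*b + 30.6097)/(2.7889*b^4 + 5.4776*b^3 + 17.6194*b^2 + 14.6616*b + 19.9809)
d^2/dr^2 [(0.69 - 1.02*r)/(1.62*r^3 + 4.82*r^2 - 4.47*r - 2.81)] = (-16.061328*r^5 - 26.057376*r^4 + 24.038184*r^3 + 10.483812*r^2 - 153.242352*r + 71.888466)/(4.251528*r^9 + 37.948824*r^8 + 77.71626*r^7 - 119.564812*r^6 - 346.088934*r^5 + 215.164686*r^4 + 312.315867*r^3 - 54.261381*r^2 - 105.886701*r - 22.188041)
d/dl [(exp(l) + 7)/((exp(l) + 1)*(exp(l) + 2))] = (-exp(2*l) - 14*exp(l) - 19)*exp(l)/(exp(4*l) + 6*exp(3*l) + 13*exp(2*l) + 12*exp(l) + 4)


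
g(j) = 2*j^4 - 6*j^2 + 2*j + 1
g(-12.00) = 40585.00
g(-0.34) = -0.35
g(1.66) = 2.97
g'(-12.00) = -13678.00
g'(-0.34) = 5.77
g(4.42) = 655.96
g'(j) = 8*j^3 - 12*j + 2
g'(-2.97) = -171.94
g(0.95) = -0.89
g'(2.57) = 106.96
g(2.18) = 22.02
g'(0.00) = 2.00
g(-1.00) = -5.00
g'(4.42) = 639.77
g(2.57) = 53.76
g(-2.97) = 97.75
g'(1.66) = 18.67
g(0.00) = 1.00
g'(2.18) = 58.72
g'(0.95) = -2.54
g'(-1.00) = 6.00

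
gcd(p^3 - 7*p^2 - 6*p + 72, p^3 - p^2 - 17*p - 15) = p + 3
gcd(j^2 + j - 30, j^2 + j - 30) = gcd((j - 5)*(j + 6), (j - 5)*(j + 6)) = j^2 + j - 30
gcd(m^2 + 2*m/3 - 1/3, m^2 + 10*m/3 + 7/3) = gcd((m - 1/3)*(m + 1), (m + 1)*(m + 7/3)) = m + 1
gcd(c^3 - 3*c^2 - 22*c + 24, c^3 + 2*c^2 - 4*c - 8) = 1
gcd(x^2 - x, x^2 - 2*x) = x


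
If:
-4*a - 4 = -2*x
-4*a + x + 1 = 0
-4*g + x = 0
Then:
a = 3/2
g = 5/4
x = 5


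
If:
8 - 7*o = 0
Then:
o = 8/7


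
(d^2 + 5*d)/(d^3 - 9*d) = (d + 5)/(d^2 - 9)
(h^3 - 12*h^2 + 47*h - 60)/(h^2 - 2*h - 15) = (h^2 - 7*h + 12)/(h + 3)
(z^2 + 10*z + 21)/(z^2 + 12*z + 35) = (z + 3)/(z + 5)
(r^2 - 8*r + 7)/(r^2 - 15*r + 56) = (r - 1)/(r - 8)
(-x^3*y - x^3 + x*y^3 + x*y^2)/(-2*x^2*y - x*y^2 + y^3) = x*(x*y + x - y^2 - y)/(y*(2*x - y))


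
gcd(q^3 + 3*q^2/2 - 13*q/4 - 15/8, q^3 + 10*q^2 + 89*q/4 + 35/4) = q^2 + 3*q + 5/4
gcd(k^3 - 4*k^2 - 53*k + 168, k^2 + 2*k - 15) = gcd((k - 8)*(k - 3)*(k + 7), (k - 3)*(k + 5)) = k - 3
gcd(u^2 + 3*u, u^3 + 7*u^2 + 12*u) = u^2 + 3*u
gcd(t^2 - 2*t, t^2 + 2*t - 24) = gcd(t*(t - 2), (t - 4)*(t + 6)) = 1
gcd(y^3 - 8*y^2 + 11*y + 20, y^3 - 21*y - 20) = y^2 - 4*y - 5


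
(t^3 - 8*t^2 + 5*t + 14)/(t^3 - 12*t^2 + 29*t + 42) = (t - 2)/(t - 6)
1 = 1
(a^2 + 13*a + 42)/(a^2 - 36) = (a + 7)/(a - 6)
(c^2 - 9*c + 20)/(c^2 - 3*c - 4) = (c - 5)/(c + 1)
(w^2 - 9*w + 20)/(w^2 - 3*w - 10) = (w - 4)/(w + 2)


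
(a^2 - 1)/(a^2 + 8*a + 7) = (a - 1)/(a + 7)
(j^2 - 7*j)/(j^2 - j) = (j - 7)/(j - 1)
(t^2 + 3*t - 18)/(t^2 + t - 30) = (t - 3)/(t - 5)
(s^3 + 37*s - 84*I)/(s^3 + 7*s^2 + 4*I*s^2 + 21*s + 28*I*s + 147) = (s - 4*I)/(s + 7)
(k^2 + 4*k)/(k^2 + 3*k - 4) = k/(k - 1)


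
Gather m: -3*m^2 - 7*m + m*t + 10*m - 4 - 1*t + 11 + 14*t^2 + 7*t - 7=-3*m^2 + m*(t + 3) + 14*t^2 + 6*t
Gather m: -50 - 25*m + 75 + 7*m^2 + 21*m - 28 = 7*m^2 - 4*m - 3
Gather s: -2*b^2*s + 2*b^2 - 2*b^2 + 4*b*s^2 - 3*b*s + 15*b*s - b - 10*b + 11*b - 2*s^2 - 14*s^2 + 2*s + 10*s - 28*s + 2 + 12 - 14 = s^2*(4*b - 16) + s*(-2*b^2 + 12*b - 16)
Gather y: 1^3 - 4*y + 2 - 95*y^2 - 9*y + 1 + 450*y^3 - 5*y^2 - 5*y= 450*y^3 - 100*y^2 - 18*y + 4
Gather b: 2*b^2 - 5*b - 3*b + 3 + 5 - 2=2*b^2 - 8*b + 6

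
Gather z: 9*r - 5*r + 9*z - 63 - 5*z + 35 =4*r + 4*z - 28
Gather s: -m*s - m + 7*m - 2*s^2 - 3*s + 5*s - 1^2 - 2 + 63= 6*m - 2*s^2 + s*(2 - m) + 60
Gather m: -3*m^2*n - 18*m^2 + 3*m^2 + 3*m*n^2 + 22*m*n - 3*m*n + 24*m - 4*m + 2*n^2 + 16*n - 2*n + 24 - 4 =m^2*(-3*n - 15) + m*(3*n^2 + 19*n + 20) + 2*n^2 + 14*n + 20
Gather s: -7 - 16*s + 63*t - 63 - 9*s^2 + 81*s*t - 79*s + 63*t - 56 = -9*s^2 + s*(81*t - 95) + 126*t - 126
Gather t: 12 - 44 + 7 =-25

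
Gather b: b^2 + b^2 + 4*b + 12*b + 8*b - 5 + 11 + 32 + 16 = 2*b^2 + 24*b + 54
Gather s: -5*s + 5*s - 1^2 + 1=0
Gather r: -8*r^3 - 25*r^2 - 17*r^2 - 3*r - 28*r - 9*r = -8*r^3 - 42*r^2 - 40*r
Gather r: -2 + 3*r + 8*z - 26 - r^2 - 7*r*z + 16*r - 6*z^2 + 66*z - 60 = -r^2 + r*(19 - 7*z) - 6*z^2 + 74*z - 88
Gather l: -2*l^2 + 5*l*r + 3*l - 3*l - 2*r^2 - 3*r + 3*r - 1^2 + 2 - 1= -2*l^2 + 5*l*r - 2*r^2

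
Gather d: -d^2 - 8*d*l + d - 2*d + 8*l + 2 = -d^2 + d*(-8*l - 1) + 8*l + 2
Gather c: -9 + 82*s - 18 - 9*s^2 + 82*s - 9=-9*s^2 + 164*s - 36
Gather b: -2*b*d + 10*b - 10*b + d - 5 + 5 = -2*b*d + d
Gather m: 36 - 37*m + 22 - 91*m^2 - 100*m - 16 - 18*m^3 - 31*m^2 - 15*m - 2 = -18*m^3 - 122*m^2 - 152*m + 40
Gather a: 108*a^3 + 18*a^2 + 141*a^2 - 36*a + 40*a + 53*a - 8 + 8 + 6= 108*a^3 + 159*a^2 + 57*a + 6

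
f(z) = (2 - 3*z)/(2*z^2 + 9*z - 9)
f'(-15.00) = 0.02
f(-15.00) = 0.15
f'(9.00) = 0.01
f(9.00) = -0.11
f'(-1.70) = 0.12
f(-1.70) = -0.38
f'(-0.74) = 0.09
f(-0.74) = -0.29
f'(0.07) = 0.12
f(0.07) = -0.21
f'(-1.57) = 0.11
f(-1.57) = -0.37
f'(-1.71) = 0.12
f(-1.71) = -0.38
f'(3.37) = 0.03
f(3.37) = -0.18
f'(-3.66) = 0.52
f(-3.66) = -0.86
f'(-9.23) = 0.10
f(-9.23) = 0.38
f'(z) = (2 - 3*z)*(-4*z - 9)/(2*z^2 + 9*z - 9)^2 - 3/(2*z^2 + 9*z - 9) = (6*z^2 - 8*z + 9)/(4*z^4 + 36*z^3 + 45*z^2 - 162*z + 81)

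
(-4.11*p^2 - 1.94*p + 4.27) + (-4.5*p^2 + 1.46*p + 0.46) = -8.61*p^2 - 0.48*p + 4.73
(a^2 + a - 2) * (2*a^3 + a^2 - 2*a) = 2*a^5 + 3*a^4 - 5*a^3 - 4*a^2 + 4*a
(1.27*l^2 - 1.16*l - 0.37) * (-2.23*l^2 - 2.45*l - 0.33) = -2.8321*l^4 - 0.524700000000001*l^3 + 3.248*l^2 + 1.2893*l + 0.1221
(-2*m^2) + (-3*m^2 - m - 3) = -5*m^2 - m - 3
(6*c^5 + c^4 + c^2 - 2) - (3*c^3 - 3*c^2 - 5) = 6*c^5 + c^4 - 3*c^3 + 4*c^2 + 3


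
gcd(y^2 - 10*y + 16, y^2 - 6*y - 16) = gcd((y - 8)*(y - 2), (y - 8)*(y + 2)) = y - 8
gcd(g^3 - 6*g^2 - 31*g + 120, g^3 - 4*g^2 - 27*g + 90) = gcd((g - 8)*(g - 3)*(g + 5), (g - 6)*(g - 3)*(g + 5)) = g^2 + 2*g - 15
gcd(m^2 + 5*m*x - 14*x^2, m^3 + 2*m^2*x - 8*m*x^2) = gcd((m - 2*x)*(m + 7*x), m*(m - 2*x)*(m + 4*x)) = -m + 2*x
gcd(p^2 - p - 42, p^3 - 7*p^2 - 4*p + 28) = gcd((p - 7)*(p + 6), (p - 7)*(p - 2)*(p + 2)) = p - 7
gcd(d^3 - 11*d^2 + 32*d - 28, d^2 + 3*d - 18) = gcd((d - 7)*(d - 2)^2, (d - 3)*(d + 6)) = 1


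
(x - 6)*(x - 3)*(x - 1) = x^3 - 10*x^2 + 27*x - 18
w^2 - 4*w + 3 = (w - 3)*(w - 1)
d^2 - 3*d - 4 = (d - 4)*(d + 1)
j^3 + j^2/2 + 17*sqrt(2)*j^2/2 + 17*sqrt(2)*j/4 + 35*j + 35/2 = (j + 1/2)*(j + 7*sqrt(2)/2)*(j + 5*sqrt(2))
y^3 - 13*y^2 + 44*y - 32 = (y - 8)*(y - 4)*(y - 1)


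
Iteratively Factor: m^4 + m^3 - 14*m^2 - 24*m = (m + 2)*(m^3 - m^2 - 12*m) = (m - 4)*(m + 2)*(m^2 + 3*m) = m*(m - 4)*(m + 2)*(m + 3)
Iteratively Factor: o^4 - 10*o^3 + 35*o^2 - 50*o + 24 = (o - 4)*(o^3 - 6*o^2 + 11*o - 6) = (o - 4)*(o - 3)*(o^2 - 3*o + 2) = (o - 4)*(o - 3)*(o - 1)*(o - 2)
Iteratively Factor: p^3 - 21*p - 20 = (p + 1)*(p^2 - p - 20) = (p + 1)*(p + 4)*(p - 5)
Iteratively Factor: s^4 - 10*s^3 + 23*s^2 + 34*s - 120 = (s - 5)*(s^3 - 5*s^2 - 2*s + 24) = (s - 5)*(s - 4)*(s^2 - s - 6) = (s - 5)*(s - 4)*(s - 3)*(s + 2)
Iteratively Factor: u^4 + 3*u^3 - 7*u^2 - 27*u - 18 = (u + 1)*(u^3 + 2*u^2 - 9*u - 18) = (u + 1)*(u + 2)*(u^2 - 9) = (u - 3)*(u + 1)*(u + 2)*(u + 3)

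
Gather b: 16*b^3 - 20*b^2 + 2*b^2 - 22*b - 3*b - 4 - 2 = 16*b^3 - 18*b^2 - 25*b - 6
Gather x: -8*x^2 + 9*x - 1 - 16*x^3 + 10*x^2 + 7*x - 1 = -16*x^3 + 2*x^2 + 16*x - 2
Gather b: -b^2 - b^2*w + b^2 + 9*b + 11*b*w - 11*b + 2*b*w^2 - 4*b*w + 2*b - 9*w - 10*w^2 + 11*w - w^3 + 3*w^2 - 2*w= -b^2*w + b*(2*w^2 + 7*w) - w^3 - 7*w^2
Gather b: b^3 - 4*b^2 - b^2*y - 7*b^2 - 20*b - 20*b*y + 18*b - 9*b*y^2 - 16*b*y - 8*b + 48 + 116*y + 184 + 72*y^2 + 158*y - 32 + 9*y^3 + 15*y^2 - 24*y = b^3 + b^2*(-y - 11) + b*(-9*y^2 - 36*y - 10) + 9*y^3 + 87*y^2 + 250*y + 200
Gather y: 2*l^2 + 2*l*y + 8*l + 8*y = 2*l^2 + 8*l + y*(2*l + 8)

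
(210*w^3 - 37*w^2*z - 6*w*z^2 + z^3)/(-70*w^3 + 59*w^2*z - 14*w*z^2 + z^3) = (6*w + z)/(-2*w + z)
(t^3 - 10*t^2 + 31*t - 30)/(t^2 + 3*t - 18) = (t^2 - 7*t + 10)/(t + 6)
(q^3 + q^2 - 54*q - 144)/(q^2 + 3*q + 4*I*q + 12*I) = (q^2 - 2*q - 48)/(q + 4*I)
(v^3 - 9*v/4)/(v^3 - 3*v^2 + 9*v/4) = (2*v + 3)/(2*v - 3)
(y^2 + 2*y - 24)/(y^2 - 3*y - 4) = (y + 6)/(y + 1)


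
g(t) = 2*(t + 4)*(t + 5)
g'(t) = 4*t + 18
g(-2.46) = 7.82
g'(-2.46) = 8.16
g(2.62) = 100.89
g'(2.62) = 28.48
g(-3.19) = 2.93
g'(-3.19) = 5.24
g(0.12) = 42.19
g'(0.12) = 18.48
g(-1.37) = 19.09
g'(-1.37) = 12.52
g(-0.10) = 38.22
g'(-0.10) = 17.60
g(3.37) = 123.37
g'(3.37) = 31.48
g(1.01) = 60.22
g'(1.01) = 22.04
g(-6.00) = 4.00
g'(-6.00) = -6.00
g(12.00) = 544.00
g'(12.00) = 66.00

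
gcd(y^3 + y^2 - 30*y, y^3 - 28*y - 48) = 1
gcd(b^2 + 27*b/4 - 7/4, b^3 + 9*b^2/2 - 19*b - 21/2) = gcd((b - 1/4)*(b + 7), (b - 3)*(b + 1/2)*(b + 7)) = b + 7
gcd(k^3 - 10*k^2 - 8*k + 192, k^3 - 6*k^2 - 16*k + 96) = k^2 - 2*k - 24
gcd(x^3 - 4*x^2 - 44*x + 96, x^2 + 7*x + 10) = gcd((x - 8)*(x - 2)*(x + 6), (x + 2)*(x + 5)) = 1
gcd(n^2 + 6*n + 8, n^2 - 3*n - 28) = n + 4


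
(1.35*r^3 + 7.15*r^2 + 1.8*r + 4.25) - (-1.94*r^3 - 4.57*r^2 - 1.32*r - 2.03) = 3.29*r^3 + 11.72*r^2 + 3.12*r + 6.28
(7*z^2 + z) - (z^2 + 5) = 6*z^2 + z - 5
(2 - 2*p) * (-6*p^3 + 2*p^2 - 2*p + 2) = 12*p^4 - 16*p^3 + 8*p^2 - 8*p + 4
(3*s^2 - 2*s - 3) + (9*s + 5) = 3*s^2 + 7*s + 2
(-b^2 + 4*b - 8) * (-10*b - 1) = 10*b^3 - 39*b^2 + 76*b + 8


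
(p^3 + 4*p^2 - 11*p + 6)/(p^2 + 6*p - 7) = (p^2 + 5*p - 6)/(p + 7)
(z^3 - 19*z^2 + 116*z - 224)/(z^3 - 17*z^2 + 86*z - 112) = (z - 4)/(z - 2)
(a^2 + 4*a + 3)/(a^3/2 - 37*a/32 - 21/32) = 32*(a + 3)/(16*a^2 - 16*a - 21)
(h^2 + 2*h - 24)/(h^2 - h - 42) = (h - 4)/(h - 7)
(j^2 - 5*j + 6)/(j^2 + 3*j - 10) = (j - 3)/(j + 5)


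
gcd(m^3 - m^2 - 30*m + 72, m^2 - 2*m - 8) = m - 4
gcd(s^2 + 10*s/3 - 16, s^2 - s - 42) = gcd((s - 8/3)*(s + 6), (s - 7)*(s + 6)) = s + 6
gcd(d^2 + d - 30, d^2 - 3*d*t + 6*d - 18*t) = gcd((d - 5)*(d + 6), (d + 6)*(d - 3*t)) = d + 6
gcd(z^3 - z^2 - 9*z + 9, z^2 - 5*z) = 1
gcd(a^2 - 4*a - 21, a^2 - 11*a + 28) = a - 7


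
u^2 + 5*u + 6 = (u + 2)*(u + 3)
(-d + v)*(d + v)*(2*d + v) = -2*d^3 - d^2*v + 2*d*v^2 + v^3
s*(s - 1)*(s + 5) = s^3 + 4*s^2 - 5*s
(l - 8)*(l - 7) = l^2 - 15*l + 56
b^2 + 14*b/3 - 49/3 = (b - 7/3)*(b + 7)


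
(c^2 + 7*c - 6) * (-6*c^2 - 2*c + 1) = -6*c^4 - 44*c^3 + 23*c^2 + 19*c - 6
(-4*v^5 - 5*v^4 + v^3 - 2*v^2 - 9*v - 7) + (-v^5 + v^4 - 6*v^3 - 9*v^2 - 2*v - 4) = -5*v^5 - 4*v^4 - 5*v^3 - 11*v^2 - 11*v - 11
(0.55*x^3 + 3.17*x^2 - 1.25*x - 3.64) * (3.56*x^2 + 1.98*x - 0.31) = 1.958*x^5 + 12.3742*x^4 + 1.6561*x^3 - 16.4161*x^2 - 6.8197*x + 1.1284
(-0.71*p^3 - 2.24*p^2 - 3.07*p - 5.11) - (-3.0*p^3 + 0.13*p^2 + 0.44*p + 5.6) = 2.29*p^3 - 2.37*p^2 - 3.51*p - 10.71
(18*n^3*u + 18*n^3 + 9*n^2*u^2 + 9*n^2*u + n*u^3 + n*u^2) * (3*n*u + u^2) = 54*n^4*u^2 + 54*n^4*u + 45*n^3*u^3 + 45*n^3*u^2 + 12*n^2*u^4 + 12*n^2*u^3 + n*u^5 + n*u^4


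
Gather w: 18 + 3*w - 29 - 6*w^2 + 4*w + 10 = -6*w^2 + 7*w - 1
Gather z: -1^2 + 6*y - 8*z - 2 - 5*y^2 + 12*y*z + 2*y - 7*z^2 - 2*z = -5*y^2 + 8*y - 7*z^2 + z*(12*y - 10) - 3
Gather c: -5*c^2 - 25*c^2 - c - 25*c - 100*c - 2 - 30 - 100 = -30*c^2 - 126*c - 132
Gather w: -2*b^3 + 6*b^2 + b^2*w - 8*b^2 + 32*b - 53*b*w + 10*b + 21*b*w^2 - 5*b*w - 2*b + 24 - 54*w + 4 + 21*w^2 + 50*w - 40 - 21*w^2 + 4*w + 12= -2*b^3 - 2*b^2 + 21*b*w^2 + 40*b + w*(b^2 - 58*b)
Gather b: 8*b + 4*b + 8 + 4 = 12*b + 12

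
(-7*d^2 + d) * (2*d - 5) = -14*d^3 + 37*d^2 - 5*d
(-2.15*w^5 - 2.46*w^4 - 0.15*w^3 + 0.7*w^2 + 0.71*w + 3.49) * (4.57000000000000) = -9.8255*w^5 - 11.2422*w^4 - 0.6855*w^3 + 3.199*w^2 + 3.2447*w + 15.9493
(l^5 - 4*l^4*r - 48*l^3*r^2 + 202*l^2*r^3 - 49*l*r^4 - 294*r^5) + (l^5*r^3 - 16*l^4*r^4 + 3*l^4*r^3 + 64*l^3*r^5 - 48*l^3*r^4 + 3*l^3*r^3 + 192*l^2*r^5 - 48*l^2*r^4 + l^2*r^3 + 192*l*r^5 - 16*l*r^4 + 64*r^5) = l^5*r^3 + l^5 - 16*l^4*r^4 + 3*l^4*r^3 - 4*l^4*r + 64*l^3*r^5 - 48*l^3*r^4 + 3*l^3*r^3 - 48*l^3*r^2 + 192*l^2*r^5 - 48*l^2*r^4 + 203*l^2*r^3 + 192*l*r^5 - 65*l*r^4 - 230*r^5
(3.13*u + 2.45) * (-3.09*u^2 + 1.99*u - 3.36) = -9.6717*u^3 - 1.3418*u^2 - 5.6413*u - 8.232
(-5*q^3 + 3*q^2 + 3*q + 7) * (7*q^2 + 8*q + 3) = -35*q^5 - 19*q^4 + 30*q^3 + 82*q^2 + 65*q + 21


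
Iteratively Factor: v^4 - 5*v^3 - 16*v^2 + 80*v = (v - 5)*(v^3 - 16*v) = v*(v - 5)*(v^2 - 16) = v*(v - 5)*(v + 4)*(v - 4)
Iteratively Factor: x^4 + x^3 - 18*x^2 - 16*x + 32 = (x - 4)*(x^3 + 5*x^2 + 2*x - 8) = (x - 4)*(x + 4)*(x^2 + x - 2) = (x - 4)*(x + 2)*(x + 4)*(x - 1)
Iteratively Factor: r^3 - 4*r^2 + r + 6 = (r - 3)*(r^2 - r - 2) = (r - 3)*(r - 2)*(r + 1)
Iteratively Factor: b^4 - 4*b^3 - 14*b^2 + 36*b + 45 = (b - 3)*(b^3 - b^2 - 17*b - 15) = (b - 3)*(b + 3)*(b^2 - 4*b - 5) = (b - 3)*(b + 1)*(b + 3)*(b - 5)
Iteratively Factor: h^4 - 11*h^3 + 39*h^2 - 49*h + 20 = (h - 5)*(h^3 - 6*h^2 + 9*h - 4) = (h - 5)*(h - 1)*(h^2 - 5*h + 4) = (h - 5)*(h - 4)*(h - 1)*(h - 1)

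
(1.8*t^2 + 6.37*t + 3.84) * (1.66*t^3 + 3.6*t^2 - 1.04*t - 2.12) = 2.988*t^5 + 17.0542*t^4 + 27.4344*t^3 + 3.3832*t^2 - 17.498*t - 8.1408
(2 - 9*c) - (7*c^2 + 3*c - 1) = -7*c^2 - 12*c + 3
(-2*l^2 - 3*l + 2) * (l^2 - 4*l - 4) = -2*l^4 + 5*l^3 + 22*l^2 + 4*l - 8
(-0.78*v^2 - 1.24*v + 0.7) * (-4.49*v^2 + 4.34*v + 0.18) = 3.5022*v^4 + 2.1824*v^3 - 8.665*v^2 + 2.8148*v + 0.126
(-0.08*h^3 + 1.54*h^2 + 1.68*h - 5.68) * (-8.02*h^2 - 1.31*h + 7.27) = 0.6416*h^5 - 12.246*h^4 - 16.0726*h^3 + 54.5486*h^2 + 19.6544*h - 41.2936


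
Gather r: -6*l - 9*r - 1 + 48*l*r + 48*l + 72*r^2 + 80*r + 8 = 42*l + 72*r^2 + r*(48*l + 71) + 7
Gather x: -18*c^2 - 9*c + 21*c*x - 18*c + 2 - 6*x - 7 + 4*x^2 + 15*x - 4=-18*c^2 - 27*c + 4*x^2 + x*(21*c + 9) - 9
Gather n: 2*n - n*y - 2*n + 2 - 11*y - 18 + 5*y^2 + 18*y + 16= -n*y + 5*y^2 + 7*y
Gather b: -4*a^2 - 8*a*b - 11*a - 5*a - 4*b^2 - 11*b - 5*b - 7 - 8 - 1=-4*a^2 - 16*a - 4*b^2 + b*(-8*a - 16) - 16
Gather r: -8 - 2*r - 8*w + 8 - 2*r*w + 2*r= -2*r*w - 8*w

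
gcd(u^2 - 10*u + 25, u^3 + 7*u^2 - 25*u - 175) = u - 5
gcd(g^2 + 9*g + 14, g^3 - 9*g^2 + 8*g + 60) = g + 2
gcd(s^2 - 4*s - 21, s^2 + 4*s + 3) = s + 3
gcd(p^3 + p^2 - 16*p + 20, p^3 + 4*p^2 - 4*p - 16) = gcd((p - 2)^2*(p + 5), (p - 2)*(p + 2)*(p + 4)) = p - 2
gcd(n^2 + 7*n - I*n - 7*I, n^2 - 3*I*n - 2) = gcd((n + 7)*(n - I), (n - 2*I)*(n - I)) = n - I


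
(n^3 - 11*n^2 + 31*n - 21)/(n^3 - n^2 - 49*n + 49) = (n - 3)/(n + 7)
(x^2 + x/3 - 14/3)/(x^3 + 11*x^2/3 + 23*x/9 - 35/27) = 9*(x - 2)/(9*x^2 + 12*x - 5)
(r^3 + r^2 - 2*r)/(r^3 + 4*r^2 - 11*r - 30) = r*(r - 1)/(r^2 + 2*r - 15)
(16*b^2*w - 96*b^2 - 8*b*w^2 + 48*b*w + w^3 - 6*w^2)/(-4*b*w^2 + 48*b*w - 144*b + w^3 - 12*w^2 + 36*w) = (-4*b + w)/(w - 6)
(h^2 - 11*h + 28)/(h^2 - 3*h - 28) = (h - 4)/(h + 4)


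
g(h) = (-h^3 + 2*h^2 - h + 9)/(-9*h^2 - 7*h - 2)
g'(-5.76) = 0.09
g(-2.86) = -0.93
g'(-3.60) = 0.02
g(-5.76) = -1.05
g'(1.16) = 0.52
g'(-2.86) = -0.08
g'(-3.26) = -0.02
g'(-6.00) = 0.09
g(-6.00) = -1.07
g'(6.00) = 0.11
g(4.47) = 0.21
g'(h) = (18*h + 7)*(-h^3 + 2*h^2 - h + 9)/(-9*h^2 - 7*h - 2)^2 + (-3*h^2 + 4*h - 1)/(-9*h^2 - 7*h - 2)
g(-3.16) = -0.91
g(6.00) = 0.38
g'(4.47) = 0.12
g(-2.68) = -0.95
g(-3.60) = -0.91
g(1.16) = -0.40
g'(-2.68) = -0.12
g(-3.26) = -0.91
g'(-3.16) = -0.03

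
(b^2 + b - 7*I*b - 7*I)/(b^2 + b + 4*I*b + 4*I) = (b - 7*I)/(b + 4*I)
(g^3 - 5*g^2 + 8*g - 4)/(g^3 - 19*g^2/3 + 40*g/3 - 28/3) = 3*(g - 1)/(3*g - 7)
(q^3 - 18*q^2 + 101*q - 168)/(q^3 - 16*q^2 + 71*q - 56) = (q - 3)/(q - 1)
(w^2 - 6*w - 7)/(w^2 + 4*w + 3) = (w - 7)/(w + 3)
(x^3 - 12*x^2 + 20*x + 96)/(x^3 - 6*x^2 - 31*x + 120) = (x^2 - 4*x - 12)/(x^2 + 2*x - 15)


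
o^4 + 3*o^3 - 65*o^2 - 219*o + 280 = (o - 8)*(o - 1)*(o + 5)*(o + 7)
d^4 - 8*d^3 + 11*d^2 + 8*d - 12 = (d - 6)*(d - 2)*(d - 1)*(d + 1)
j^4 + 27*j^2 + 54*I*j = j*(j - 6*I)*(j + 3*I)^2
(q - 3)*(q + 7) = q^2 + 4*q - 21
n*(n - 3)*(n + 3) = n^3 - 9*n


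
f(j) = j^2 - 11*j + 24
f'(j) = 2*j - 11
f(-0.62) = 31.20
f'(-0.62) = -12.24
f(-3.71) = 78.57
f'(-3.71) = -18.42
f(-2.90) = 64.31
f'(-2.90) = -16.80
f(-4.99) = 103.79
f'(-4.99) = -20.98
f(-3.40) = 72.96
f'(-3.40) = -17.80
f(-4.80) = 99.84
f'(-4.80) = -20.60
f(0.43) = 19.45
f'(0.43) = -10.14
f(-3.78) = 79.87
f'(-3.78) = -18.56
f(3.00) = 0.00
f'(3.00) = -5.00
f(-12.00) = 300.00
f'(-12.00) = -35.00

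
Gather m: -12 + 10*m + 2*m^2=2*m^2 + 10*m - 12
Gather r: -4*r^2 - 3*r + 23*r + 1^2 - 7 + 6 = -4*r^2 + 20*r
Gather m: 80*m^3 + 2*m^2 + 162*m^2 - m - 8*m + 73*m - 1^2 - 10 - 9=80*m^3 + 164*m^2 + 64*m - 20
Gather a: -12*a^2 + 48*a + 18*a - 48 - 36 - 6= -12*a^2 + 66*a - 90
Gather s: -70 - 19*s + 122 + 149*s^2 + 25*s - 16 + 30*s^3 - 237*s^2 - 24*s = 30*s^3 - 88*s^2 - 18*s + 36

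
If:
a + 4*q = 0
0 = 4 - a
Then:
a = 4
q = -1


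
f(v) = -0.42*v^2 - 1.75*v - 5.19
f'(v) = -0.84*v - 1.75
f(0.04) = -5.26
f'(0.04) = -1.78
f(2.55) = -12.38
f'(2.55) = -3.89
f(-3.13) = -3.83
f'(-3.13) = 0.88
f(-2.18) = -3.37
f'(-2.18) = 0.08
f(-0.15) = -4.94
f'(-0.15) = -1.62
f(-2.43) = -3.42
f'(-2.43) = 0.29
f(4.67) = -22.52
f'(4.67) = -5.67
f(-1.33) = -3.61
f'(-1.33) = -0.63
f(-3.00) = -3.72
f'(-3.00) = 0.77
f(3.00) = -14.22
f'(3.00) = -4.27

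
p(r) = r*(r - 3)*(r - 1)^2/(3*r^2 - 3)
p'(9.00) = 4.36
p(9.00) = 14.40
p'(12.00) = 6.35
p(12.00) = 30.46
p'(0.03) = 0.87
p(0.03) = 0.03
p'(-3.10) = -3.13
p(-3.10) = 12.31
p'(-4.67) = -4.58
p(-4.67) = 18.45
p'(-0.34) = 4.23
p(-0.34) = -0.77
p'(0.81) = -0.31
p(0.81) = 0.06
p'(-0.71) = 29.57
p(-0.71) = -5.18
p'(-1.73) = 2.18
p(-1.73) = 10.20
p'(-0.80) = 64.47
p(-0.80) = -9.12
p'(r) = -6*r^2*(r - 3)*(r - 1)^2/(3*r^2 - 3)^2 + r*(r - 3)*(2*r - 2)/(3*r^2 - 3) + r*(r - 1)^2/(3*r^2 - 3) + (r - 3)*(r - 1)^2/(3*r^2 - 3) = (2*r^3 - r^2 - 8*r + 3)/(3*(r^2 + 2*r + 1))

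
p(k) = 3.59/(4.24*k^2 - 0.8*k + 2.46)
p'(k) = 3.59*(0.8 - 8.48*k)/(4.24*k^2 - 0.8*k + 2.46)^2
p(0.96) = 0.64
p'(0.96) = -0.84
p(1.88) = 0.23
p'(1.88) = -0.21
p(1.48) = 0.34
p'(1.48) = -0.38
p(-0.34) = 1.11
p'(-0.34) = 1.27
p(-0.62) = 0.78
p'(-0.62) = 1.03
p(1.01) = 0.60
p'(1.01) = -0.78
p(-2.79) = 0.10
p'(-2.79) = 0.06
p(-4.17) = 0.05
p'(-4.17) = 0.02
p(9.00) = 0.01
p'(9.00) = -0.00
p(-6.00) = 0.02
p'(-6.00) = 0.01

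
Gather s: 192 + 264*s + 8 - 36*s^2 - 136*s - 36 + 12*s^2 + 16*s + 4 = -24*s^2 + 144*s + 168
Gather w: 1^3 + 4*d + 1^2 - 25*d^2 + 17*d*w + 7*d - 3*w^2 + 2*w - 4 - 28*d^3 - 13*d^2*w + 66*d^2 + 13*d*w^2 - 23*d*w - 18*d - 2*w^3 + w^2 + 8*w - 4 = -28*d^3 + 41*d^2 - 7*d - 2*w^3 + w^2*(13*d - 2) + w*(-13*d^2 - 6*d + 10) - 6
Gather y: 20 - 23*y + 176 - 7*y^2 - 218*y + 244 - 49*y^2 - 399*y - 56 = -56*y^2 - 640*y + 384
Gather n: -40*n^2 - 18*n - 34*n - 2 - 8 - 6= -40*n^2 - 52*n - 16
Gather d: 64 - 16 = 48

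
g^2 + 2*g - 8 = (g - 2)*(g + 4)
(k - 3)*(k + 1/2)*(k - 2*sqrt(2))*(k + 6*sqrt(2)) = k^4 - 5*k^3/2 + 4*sqrt(2)*k^3 - 51*k^2/2 - 10*sqrt(2)*k^2 - 6*sqrt(2)*k + 60*k + 36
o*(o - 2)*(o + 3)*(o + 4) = o^4 + 5*o^3 - 2*o^2 - 24*o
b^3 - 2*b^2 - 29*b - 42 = (b - 7)*(b + 2)*(b + 3)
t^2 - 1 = (t - 1)*(t + 1)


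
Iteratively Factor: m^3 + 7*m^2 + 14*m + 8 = (m + 2)*(m^2 + 5*m + 4) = (m + 2)*(m + 4)*(m + 1)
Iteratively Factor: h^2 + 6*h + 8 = (h + 2)*(h + 4)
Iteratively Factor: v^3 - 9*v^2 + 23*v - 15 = (v - 1)*(v^2 - 8*v + 15) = (v - 3)*(v - 1)*(v - 5)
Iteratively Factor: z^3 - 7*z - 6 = (z + 2)*(z^2 - 2*z - 3) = (z + 1)*(z + 2)*(z - 3)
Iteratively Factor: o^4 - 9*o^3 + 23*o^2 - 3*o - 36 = (o + 1)*(o^3 - 10*o^2 + 33*o - 36) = (o - 3)*(o + 1)*(o^2 - 7*o + 12) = (o - 3)^2*(o + 1)*(o - 4)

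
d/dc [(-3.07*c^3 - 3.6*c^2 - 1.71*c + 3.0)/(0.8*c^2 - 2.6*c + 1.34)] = (-2.456*c^4 + 15.964*c^3 - 1.6134*c^2 - 14.448*c + 5.5086)/(0.64*c^4 - 4.16*c^3 + 8.904*c^2 - 6.968*c + 1.7956)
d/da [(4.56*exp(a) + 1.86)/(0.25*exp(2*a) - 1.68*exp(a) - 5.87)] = (-(0.5*exp(a) - 1.68)*(4.56*exp(a) + 1.86) + 1.14*exp(2*a) - 7.6608*exp(a) - 26.7672)*exp(a)/(-0.25*exp(2*a) + 1.68*exp(a) + 5.87)^2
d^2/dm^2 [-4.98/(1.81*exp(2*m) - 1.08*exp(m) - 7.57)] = (4.98*(3.62*exp(m) - 1.08)*(7.24*exp(m) - 2.16)*exp(m) + (36.0552*exp(m) - 5.3784)*(-1.81*exp(2*m) + 1.08*exp(m) + 7.57))*exp(m)/(-1.81*exp(2*m) + 1.08*exp(m) + 7.57)^3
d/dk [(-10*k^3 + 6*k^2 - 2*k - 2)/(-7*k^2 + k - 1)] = 2*(35*k^4 - 10*k^3 + 11*k^2 - 20*k + 2)/(49*k^4 - 14*k^3 + 15*k^2 - 2*k + 1)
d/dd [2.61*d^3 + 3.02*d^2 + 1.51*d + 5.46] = 7.83*d^2 + 6.04*d + 1.51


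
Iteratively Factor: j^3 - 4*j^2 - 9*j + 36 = (j + 3)*(j^2 - 7*j + 12) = (j - 3)*(j + 3)*(j - 4)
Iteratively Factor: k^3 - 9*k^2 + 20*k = (k - 4)*(k^2 - 5*k) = (k - 5)*(k - 4)*(k)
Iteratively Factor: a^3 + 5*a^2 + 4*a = (a + 4)*(a^2 + a) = a*(a + 4)*(a + 1)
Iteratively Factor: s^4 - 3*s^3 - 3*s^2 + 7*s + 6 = (s - 2)*(s^3 - s^2 - 5*s - 3) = (s - 2)*(s + 1)*(s^2 - 2*s - 3) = (s - 2)*(s + 1)^2*(s - 3)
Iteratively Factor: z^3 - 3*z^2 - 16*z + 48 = (z - 3)*(z^2 - 16) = (z - 4)*(z - 3)*(z + 4)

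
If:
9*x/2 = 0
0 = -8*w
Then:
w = 0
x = 0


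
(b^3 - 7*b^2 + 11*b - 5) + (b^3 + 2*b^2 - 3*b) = 2*b^3 - 5*b^2 + 8*b - 5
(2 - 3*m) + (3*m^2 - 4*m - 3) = 3*m^2 - 7*m - 1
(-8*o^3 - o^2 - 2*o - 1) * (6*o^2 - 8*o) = -48*o^5 + 58*o^4 - 4*o^3 + 10*o^2 + 8*o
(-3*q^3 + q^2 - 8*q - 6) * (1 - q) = 3*q^4 - 4*q^3 + 9*q^2 - 2*q - 6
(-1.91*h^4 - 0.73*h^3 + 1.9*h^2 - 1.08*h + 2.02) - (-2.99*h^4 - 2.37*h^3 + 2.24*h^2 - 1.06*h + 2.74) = 1.08*h^4 + 1.64*h^3 - 0.34*h^2 - 0.02*h - 0.72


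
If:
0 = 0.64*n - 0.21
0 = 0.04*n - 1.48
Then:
No Solution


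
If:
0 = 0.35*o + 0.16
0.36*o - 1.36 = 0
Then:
No Solution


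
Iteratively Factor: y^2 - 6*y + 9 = (y - 3)*(y - 3)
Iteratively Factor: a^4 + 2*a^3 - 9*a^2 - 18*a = (a + 3)*(a^3 - a^2 - 6*a) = (a - 3)*(a + 3)*(a^2 + 2*a) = a*(a - 3)*(a + 3)*(a + 2)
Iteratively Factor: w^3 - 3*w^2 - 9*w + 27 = (w - 3)*(w^2 - 9) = (w - 3)*(w + 3)*(w - 3)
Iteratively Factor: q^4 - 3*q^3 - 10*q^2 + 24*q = (q - 4)*(q^3 + q^2 - 6*q) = q*(q - 4)*(q^2 + q - 6) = q*(q - 4)*(q - 2)*(q + 3)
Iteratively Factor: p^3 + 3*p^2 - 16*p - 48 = (p + 4)*(p^2 - p - 12) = (p + 3)*(p + 4)*(p - 4)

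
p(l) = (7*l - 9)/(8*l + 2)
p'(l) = -8*(7*l - 9)/(8*l + 2)^2 + 7/(8*l + 2)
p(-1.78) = 1.75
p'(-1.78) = 0.57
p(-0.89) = 2.97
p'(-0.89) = 3.28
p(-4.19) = 1.22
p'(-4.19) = 0.09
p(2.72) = 0.42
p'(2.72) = 0.15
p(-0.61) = 4.61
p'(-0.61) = 10.37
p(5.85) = 0.65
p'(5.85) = 0.04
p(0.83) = -0.37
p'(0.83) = 1.15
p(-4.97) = 1.16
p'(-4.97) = 0.06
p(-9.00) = 1.03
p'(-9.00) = 0.02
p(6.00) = 0.66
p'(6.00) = 0.03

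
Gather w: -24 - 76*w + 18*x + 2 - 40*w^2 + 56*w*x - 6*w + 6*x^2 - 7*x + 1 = -40*w^2 + w*(56*x - 82) + 6*x^2 + 11*x - 21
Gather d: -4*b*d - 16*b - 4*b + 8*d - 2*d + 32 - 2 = -20*b + d*(6 - 4*b) + 30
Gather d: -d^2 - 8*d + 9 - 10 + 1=-d^2 - 8*d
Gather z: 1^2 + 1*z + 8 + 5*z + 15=6*z + 24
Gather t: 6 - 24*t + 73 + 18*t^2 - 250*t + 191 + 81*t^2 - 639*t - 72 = 99*t^2 - 913*t + 198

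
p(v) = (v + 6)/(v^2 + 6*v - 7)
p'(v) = (-2*v - 6)*(v + 6)/(v^2 + 6*v - 7)^2 + 1/(v^2 + 6*v - 7)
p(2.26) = 0.71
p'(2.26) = -0.55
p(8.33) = 0.13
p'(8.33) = -0.02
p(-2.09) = -0.26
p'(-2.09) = -0.10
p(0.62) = -2.29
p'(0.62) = -6.06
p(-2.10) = -0.26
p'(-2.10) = -0.10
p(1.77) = 1.15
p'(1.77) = -1.48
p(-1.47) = -0.33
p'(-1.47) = -0.15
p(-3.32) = -0.17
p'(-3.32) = -0.06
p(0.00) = -0.86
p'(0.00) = -0.88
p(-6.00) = 0.00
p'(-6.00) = -0.14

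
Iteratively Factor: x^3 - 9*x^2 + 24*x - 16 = (x - 1)*(x^2 - 8*x + 16) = (x - 4)*(x - 1)*(x - 4)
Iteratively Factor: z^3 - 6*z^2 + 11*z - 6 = (z - 1)*(z^2 - 5*z + 6) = (z - 2)*(z - 1)*(z - 3)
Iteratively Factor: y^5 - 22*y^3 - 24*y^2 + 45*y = (y - 1)*(y^4 + y^3 - 21*y^2 - 45*y) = (y - 1)*(y + 3)*(y^3 - 2*y^2 - 15*y) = (y - 5)*(y - 1)*(y + 3)*(y^2 + 3*y) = (y - 5)*(y - 1)*(y + 3)^2*(y)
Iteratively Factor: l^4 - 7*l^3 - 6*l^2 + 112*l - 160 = (l - 2)*(l^3 - 5*l^2 - 16*l + 80) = (l - 4)*(l - 2)*(l^2 - l - 20) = (l - 4)*(l - 2)*(l + 4)*(l - 5)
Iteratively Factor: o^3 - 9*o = (o + 3)*(o^2 - 3*o) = o*(o + 3)*(o - 3)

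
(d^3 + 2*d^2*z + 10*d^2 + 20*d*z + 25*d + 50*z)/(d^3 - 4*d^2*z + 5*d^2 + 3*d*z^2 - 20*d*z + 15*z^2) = (d^2 + 2*d*z + 5*d + 10*z)/(d^2 - 4*d*z + 3*z^2)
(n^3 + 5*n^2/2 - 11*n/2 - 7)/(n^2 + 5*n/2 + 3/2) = (2*n^2 + 3*n - 14)/(2*n + 3)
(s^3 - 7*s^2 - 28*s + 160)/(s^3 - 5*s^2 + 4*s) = (s^2 - 3*s - 40)/(s*(s - 1))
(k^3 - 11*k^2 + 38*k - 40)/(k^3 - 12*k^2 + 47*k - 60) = (k - 2)/(k - 3)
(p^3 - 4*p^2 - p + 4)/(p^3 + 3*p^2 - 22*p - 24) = (p - 1)/(p + 6)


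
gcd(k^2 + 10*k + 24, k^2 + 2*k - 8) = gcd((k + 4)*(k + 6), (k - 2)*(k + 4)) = k + 4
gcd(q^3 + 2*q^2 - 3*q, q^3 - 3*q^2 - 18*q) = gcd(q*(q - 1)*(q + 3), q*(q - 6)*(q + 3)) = q^2 + 3*q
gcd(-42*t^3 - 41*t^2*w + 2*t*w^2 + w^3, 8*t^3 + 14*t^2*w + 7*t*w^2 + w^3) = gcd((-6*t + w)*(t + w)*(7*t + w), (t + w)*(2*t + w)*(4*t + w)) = t + w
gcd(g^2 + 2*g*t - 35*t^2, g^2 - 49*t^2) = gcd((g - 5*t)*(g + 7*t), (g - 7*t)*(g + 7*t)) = g + 7*t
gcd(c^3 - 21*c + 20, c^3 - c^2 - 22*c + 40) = c^2 + c - 20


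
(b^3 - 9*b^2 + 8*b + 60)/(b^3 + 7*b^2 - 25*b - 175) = (b^2 - 4*b - 12)/(b^2 + 12*b + 35)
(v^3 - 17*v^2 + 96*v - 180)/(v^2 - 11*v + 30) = v - 6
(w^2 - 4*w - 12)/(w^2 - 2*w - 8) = (w - 6)/(w - 4)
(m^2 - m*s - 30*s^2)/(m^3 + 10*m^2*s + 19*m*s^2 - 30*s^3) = (-m + 6*s)/(-m^2 - 5*m*s + 6*s^2)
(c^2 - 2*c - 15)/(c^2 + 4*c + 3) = (c - 5)/(c + 1)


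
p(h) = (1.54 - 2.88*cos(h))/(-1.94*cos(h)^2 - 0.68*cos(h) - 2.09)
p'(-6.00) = -0.10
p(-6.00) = 0.27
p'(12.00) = 0.27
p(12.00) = 0.22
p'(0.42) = -0.17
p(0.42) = 0.25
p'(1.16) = -1.10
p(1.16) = -0.15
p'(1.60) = -1.60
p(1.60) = -0.78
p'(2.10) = -0.45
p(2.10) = -1.34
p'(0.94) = -0.70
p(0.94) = 0.05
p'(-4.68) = -1.60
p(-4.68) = -0.79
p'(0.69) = -0.37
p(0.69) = 0.18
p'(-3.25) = 0.04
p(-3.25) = -1.32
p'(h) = (1.54 - 2.88*cos(h))*(-3.88*sin(h)*cos(h) - 0.68*sin(h))/(-1.94*cos(h)^2 - 0.68*cos(h) - 2.09)^2 + 2.88*sin(h)/(-1.94*cos(h)^2 - 0.68*cos(h) - 2.09) = (5.5872*cos(h)^2 - 5.9752*cos(h) - 7.0664)*sin(h)/(3.7636*cos(h)^4 + 2.6384*cos(h)^3 + 8.5716*cos(h)^2 + 2.8424*cos(h) + 4.3681)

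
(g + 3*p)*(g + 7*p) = g^2 + 10*g*p + 21*p^2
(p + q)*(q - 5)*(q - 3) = p*q^2 - 8*p*q + 15*p + q^3 - 8*q^2 + 15*q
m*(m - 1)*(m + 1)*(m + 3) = m^4 + 3*m^3 - m^2 - 3*m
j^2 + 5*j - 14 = (j - 2)*(j + 7)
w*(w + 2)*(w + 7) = w^3 + 9*w^2 + 14*w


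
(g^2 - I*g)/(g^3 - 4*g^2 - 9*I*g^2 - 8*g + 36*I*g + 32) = g/(g^2 + g*(-4 - 8*I) + 32*I)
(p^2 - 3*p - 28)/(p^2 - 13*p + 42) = (p + 4)/(p - 6)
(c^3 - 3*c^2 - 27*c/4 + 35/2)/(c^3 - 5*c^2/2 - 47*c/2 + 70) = (c^2 + c/2 - 5)/(c^2 + c - 20)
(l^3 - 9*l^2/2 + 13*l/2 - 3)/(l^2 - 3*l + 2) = l - 3/2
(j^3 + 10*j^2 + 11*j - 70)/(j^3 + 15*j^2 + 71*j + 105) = (j - 2)/(j + 3)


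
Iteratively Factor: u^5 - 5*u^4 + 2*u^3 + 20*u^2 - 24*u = (u)*(u^4 - 5*u^3 + 2*u^2 + 20*u - 24) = u*(u + 2)*(u^3 - 7*u^2 + 16*u - 12) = u*(u - 2)*(u + 2)*(u^2 - 5*u + 6) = u*(u - 2)^2*(u + 2)*(u - 3)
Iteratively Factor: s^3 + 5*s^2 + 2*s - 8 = (s + 2)*(s^2 + 3*s - 4) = (s - 1)*(s + 2)*(s + 4)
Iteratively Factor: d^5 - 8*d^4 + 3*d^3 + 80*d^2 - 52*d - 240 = (d - 4)*(d^4 - 4*d^3 - 13*d^2 + 28*d + 60) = (d - 5)*(d - 4)*(d^3 + d^2 - 8*d - 12) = (d - 5)*(d - 4)*(d + 2)*(d^2 - d - 6) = (d - 5)*(d - 4)*(d - 3)*(d + 2)*(d + 2)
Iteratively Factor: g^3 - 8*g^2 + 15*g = (g - 3)*(g^2 - 5*g) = (g - 5)*(g - 3)*(g)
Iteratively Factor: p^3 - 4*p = (p - 2)*(p^2 + 2*p) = p*(p - 2)*(p + 2)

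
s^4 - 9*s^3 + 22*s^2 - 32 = (s - 4)^2*(s - 2)*(s + 1)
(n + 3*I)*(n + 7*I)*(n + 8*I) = n^3 + 18*I*n^2 - 101*n - 168*I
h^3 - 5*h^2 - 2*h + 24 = (h - 4)*(h - 3)*(h + 2)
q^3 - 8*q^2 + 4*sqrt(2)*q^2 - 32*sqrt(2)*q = q*(q - 8)*(q + 4*sqrt(2))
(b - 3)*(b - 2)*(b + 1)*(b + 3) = b^4 - b^3 - 11*b^2 + 9*b + 18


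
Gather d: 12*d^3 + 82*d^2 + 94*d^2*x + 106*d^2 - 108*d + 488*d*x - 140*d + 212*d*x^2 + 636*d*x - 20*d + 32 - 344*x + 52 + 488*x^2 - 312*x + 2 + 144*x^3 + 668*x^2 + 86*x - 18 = 12*d^3 + d^2*(94*x + 188) + d*(212*x^2 + 1124*x - 268) + 144*x^3 + 1156*x^2 - 570*x + 68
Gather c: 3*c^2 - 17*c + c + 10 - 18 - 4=3*c^2 - 16*c - 12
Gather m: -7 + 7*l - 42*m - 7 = 7*l - 42*m - 14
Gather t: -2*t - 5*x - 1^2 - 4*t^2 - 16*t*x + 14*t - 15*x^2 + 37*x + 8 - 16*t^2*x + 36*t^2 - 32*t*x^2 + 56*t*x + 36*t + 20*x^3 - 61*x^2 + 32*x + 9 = t^2*(32 - 16*x) + t*(-32*x^2 + 40*x + 48) + 20*x^3 - 76*x^2 + 64*x + 16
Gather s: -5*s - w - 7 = -5*s - w - 7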